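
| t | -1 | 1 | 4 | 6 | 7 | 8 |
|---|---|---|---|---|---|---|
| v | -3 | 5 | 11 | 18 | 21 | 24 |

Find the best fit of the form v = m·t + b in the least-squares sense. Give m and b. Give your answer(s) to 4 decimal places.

m = 2.9019, b = 0.5756

Normal-equation sums: Σt·t = 167, Σt = 25, Σ1 = 6.
For Aᵀv: Σt·v = 499, Σv = 76.
So AᵀA·[m, b]ᵀ = Aᵀv: [[167, 25]; [25, 6]]·[m, b]ᵀ = [499, 76]ᵀ.
Determinant 167·6 − 25² = 377.
m = (499·6 − 25·76)/377 = 1094/377; b = (167·76 − 25·499)/377 = 217/377.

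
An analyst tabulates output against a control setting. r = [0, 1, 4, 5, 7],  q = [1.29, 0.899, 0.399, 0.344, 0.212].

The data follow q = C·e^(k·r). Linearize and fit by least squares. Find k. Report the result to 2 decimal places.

Let Y = ln q. Fitting Y = k·r + ln C by least squares:
Σr = 17.0000, Σ(r)² = 91.0000, Σln q = -3.3889, Σr·ln q = -19.9754.
Normal system: [[91.0000, 17.0000]; [17.0000, 5]]·[k, ln C]ᵀ = [-19.9754, -3.3889]ᵀ.
Δ = 91.0000·5 − (17.0000)² = 166.0000; k = (-19.9754·5 − 17.0000·-3.3889)/166.0000 = -0.25461, ln C = (91.0000·-3.3889 − 17.0000·-19.9754)/166.0000 = 0.18790.

k = -0.25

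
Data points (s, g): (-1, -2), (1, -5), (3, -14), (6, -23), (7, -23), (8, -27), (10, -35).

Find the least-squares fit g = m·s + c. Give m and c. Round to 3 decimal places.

m = -2.988, c = -3.916

Compute the Gram sums: Σs·s = 260, Σs = 34, Σ1 = 7.
Right-hand side: Σs·g = -910, Σg = -129.
AᵀA·[m, c]ᵀ = Aᵀg becomes [[260, 34]; [34, 7]]·[m, c]ᵀ = [-910, -129]ᵀ.
Δ = 260·7 − 34² = 664.
m = ((-910)·7 − 34·(-129))/664 = -248/83; c = (260·(-129) − 34·(-910))/664 = -325/83.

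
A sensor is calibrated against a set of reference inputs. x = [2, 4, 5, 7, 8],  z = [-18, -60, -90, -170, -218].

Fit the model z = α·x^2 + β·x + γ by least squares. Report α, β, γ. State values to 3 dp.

α = -3.091, β = -2.485, γ = -0.606

From the data, Σx^2·x^2 = 7394, Σx^2·x = 1052, Σx^2 = 158, Σx·x = 158, Σx = 26, Σ1 = 5.
Moment sums: Σx^2·z = -25564, Σx·z = -3660, Σz = -556.
So MᵀM·[α, β, γ]ᵀ = Mᵀz: [[7394, 1052, 158]; [1052, 158, 26]; [158, 26, 5]]·[α, β, γ]ᵀ = [-25564, -3660, -556]ᵀ.
Row-reducing yields α = -34/11, β = -82/33, γ = -20/33.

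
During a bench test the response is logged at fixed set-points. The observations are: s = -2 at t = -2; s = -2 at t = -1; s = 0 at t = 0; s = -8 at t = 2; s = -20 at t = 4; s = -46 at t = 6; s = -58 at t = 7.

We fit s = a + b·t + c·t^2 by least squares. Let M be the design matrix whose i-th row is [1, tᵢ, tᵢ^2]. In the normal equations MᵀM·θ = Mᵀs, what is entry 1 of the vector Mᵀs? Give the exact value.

Entry 1 ↔ basis 1, so (Mᵀs)_{1} = Σᵢ sᵢ = (1)·(-2) + (1)·(-2) + (1)·(0) + (1)·(-8) + (1)·(-20) + (1)·(-46) + (1)·(-58) = -136.

-136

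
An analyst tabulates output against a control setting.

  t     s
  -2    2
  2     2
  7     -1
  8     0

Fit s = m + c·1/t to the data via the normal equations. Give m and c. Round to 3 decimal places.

With design matrix X, XᵀX = [[4, 15/56]; [15/56, 1681/3136]] and Xᵀs = [3, -1/7]ᵀ.
Determinant 4·(1681/3136) − (15/56)² = 6499/3136.
m = (3·(1681/3136) − (15/56)·(-1/7))/(6499/3136) = 5163/6499; c = (4·(-1/7) − (15/56)·3)/(6499/3136) = -4312/6499.

m = 0.794, c = -0.663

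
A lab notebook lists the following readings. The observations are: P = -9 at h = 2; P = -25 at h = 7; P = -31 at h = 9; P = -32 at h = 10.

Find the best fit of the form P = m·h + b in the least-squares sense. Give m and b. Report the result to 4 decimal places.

m = -2.9737, b = -3.4342

Sums needed: Σh·h = 234, Σh = 28, Σ1 = 4.
Right-hand side: Σh·P = -792, ΣP = -97.
Eliminating b: 4·(row 1) − 28·(row 2) gives 152·m = 4·(-792) − 28·(-97) = -452, so m = -113/38.
Then b = ((-97) − 28·(-113/38))/4 = -261/76.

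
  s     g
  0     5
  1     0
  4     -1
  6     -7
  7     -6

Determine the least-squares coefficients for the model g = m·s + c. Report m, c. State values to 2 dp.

With design matrix X, XᵀX = [[102, 18]; [18, 5]] and Xᵀg = [-88, -9]ᵀ.
Δ = 102·5 − 18² = 186.
m = ((-88)·5 − 18·(-9))/186 = -139/93; c = (102·(-9) − 18·(-88))/186 = 111/31.

m = -1.49, c = 3.58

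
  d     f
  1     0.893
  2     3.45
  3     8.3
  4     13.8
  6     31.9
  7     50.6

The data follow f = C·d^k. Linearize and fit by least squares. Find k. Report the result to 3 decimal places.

Linearized form: ln f = k·ln d + ln C. From the 6 transformed points,
Over the data: Σln d = 6.9157, Σ(ln d)² = 10.6062, Σln f = 13.2527, Σln d·ln f = 20.6617.
Normal system: [[10.6062, 6.9157]; [6.9157, 6]]·[k, ln C]ᵀ = [20.6617, 13.2527]ᵀ.
Solving (det = 15.8099): k = 2.04418, ln C = -0.14739.

k = 2.044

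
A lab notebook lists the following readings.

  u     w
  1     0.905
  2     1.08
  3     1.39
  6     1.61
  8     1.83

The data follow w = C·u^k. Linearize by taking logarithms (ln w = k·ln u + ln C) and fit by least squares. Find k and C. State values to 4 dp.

Linearized form: ln w = k·ln u + ln C. From the 5 transformed points,
Over the data: Σln u = 5.6630, Σ(ln u)² = 9.2219, Σln w = 1.3870, Σln u·ln w = 2.5251.
Normal system: [[9.2219, 5.6630]; [5.6630, 5]]·[k, ln C]ᵀ = [2.5251, 1.3870]ᵀ.
Slope k = (n·Σln u·ln w − Σln u·Σln w)/(n·Σ(ln u)² − (Σln u)²) = (5·2.5251 − 5.6630·1.3870)/14.0403 = 0.33979; ln C = (Σln w − k·Σln u)/n = -0.10745, so C = exp(-0.10745) = 0.89812.

k = 0.3398, C = 0.8981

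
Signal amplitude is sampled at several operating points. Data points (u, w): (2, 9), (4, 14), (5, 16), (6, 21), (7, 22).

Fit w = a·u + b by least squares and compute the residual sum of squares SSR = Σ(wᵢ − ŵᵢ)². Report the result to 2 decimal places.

Forming AᵀA = [[130, 24]; [24, 5]] and Aᵀw = [434, 82]ᵀ gives AᵀA·[a, b]ᵀ = Aᵀw.
det = 130·5 − 24² = 74.
a = (434·5 − 24·82)/74 = 101/37; b = (130·82 − 24·434)/74 = 122/37.
Residuals: 9/37, -8/37, -35/37, 49/37, -15/37; SSR = 108/37.

SSR = 2.92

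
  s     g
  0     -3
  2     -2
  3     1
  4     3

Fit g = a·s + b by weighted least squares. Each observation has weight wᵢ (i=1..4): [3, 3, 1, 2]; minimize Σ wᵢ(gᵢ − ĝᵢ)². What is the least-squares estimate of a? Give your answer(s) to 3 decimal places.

a = 1.441

Entries of XᵀWX: Σwᵢ·s·s = 53, Σwᵢ·s = 17, Σwᵢ·1 = 9.
And Σwᵢ·s·g = 15, Σwᵢ·g = -8.
XᵀWX·[a, b]ᵀ = XᵀWg becomes [[53, 17]; [17, 9]]·[a, b]ᵀ = [15, -8]ᵀ.
Eliminating b: 9·(row 1) − 17·(row 2) gives 188·a = 9·15 − 17·(-8) = 271, so a = 271/188.
Then b = ((-8) − 17·(271/188))/9 = -679/188.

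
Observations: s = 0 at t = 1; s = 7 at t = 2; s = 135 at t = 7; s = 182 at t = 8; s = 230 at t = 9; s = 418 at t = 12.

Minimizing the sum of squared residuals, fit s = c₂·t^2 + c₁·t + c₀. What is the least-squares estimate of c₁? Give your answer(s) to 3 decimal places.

c₁ = -1.766

With design matrix M, MᵀM = [[33811, 3321, 343]; [3321, 343, 39]; [343, 39, 6]] and Mᵀs = [97113, 9501, 972]ᵀ.
Row-reducing yields c₂ = 183159/59836, c₁ = -105699/59836, c₀ = -45057/29918.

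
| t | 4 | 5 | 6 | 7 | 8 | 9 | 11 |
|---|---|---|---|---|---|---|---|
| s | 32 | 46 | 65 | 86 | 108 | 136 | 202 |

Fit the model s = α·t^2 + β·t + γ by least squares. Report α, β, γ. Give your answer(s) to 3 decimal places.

α = 1.657, β = -0.668, γ = 8.385

With design matrix M, MᵀM = [[29876, 3320, 392]; [3320, 392, 50]; [392, 50, 7]] and Mᵀs = [50586, 5660, 675]ᵀ.
Row-reducing yields α = 8423/5082, β = -485/726, γ = 7102/847.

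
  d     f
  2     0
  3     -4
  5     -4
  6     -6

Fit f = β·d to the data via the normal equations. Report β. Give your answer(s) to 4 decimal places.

The normal system XᵀX·[β]ᵀ = Xᵀf is [[74]]·[β]ᵀ = [-68]ᵀ.
β = (-68)/74 = -0.918919.

β = -0.9189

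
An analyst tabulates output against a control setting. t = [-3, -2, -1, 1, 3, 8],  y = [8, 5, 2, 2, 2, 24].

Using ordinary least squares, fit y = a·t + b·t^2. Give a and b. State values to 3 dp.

AᵀA·[a, b]ᵀ = Aᵀy reads: 88·a + 504·b = 164;  504·a + 4276·b = 1650.
Eliminating b: 4276·(row 1) − 504·(row 2) gives 122272·a = 4276·164 − 504·1650 = -130336, so a = -4073/3821.
Then b = (1650 − 504·(-4073/3821))/4276 = 3909/7642.

a = -1.066, b = 0.512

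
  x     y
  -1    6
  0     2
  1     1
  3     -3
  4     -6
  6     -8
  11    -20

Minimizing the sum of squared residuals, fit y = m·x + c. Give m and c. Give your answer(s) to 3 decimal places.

m = -2.065, c = 3.079

From the data, Σx·x = 184, Σx = 24, Σ1 = 7.
For Aᵀy: Σx·y = -306, Σy = -28.
AᵀA·[m, c]ᵀ = Aᵀy becomes [[184, 24]; [24, 7]]·[m, c]ᵀ = [-306, -28]ᵀ.
Δ = 184·7 − 24² = 712.
m = ((-306)·7 − 24·(-28))/712 = -735/356; c = (184·(-28) − 24·(-306))/712 = 274/89.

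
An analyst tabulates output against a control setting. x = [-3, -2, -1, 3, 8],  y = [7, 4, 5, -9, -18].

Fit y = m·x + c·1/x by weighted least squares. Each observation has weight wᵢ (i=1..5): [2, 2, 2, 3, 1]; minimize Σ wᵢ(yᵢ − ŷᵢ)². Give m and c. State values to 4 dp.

The normal system AᵀWA·[m, c]ᵀ = AᵀWy is [[119, 10]; [10, 1769/576]]·[m, c]ᵀ = [-293, -359/12]ᵀ.
Eliminating c: (1769/576)·(row 1) − 10·(row 2) gives (152911/576)·m = (1769/576)·(-293) − 10·(-359/12) = -345997/576, so m = -345997/152911.
Then c = ((-359/12) − 10·(-345997/152911))/(1769/576) = -362928/152911.

m = -2.2627, c = -2.3735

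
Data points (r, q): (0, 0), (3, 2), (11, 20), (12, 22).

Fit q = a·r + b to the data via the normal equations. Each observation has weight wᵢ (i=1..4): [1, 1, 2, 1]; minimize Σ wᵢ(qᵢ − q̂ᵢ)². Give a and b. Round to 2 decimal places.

Forming AᵀWA = [[395, 37]; [37, 5]] and AᵀWq = [710, 64]ᵀ gives AᵀWA·[a, b]ᵀ = AᵀWq.
Determinant 395·5 − 37² = 606.
a = (710·5 − 37·64)/606 = 197/101; b = (395·64 − 37·710)/606 = -165/101.

a = 1.95, b = -1.63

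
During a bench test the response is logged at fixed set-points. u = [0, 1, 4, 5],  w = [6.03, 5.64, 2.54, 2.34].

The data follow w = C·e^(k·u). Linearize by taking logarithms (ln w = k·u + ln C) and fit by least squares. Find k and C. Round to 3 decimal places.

With ln wᵢ as the transformed response and uᵢ as the regressor:
Over the data: Σu = 10.0000, Σ(u)² = 42.0000, Σln w = 5.3089, Σu·ln w = 9.7093.
Normal system: [[42.0000, 10.0000]; [10.0000, 4]]·[k, ln C]ᵀ = [9.7093, 5.3089]ᵀ.
Δ = 42.0000·4 − (10.0000)² = 68.0000; k = (9.7093·4 − 10.0000·5.3089)/68.0000 = -0.20959, ln C = (42.0000·5.3089 − 10.0000·9.7093)/68.0000 = 1.85122, so C = exp(1.85122) = 6.36757.

k = -0.210, C = 6.368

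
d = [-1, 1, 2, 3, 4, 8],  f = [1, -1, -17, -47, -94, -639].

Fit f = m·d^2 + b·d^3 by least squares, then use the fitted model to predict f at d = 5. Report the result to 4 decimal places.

f̂ = -174.3617

The normal equations are: 4451·m + 34067·b = -42891;  34067·m + 267035·b = -334591.
(Σd^2·d^2 = 4451, Σd^2·d^3 = 34067, Σd^3·d^3 = 267035, Σd^2·f = -42891, Σd^3·f = -334591.)
Determinant 4451·267035 − 34067² = 28012296.
m = ((-42891)·267035 − 34067·(-334591))/28012296 = -13721647/7003074; b = (4451·(-334591) − 34067·(-42891))/28012296 = -7024211/7003074.
At d = 5: f̂ = (-13721647/7003074)·(25) + (-7024211/7003074)·(125) = -610533775/3501537.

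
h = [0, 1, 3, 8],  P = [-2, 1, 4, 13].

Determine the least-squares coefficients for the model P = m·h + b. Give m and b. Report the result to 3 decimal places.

From the data, Σh·h = 74, Σh = 12, Σ1 = 4.
Right-hand side: Σh·P = 117, ΣP = 16.
AᵀA·[m, b]ᵀ = AᵀP becomes [[74, 12]; [12, 4]]·[m, b]ᵀ = [117, 16]ᵀ.
Δ = 74·4 − 12² = 152.
m = (117·4 − 12·16)/152 = 69/38; b = (74·16 − 12·117)/152 = -55/38.

m = 1.816, b = -1.447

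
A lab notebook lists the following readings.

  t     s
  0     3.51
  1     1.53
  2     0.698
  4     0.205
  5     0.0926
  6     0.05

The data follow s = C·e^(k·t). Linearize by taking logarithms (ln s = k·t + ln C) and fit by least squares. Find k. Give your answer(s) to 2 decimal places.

Taking logs, ln s = k·t + ln C, so regress ln s on t.
AᵀA = [[82.0000, 18.0000]; [18.0000, 6]], rhs = [-36.5045, -5.6386]ᵀ  (here Σt = 18.0000, Σ(t)² = 82.0000, Σln s = -5.6386, Σt·ln s = -36.5045).
Slope k = (n·Σt·ln s − Σt·Σln s)/(n·Σ(t)² − (Σt)²) = (6·-36.5045 − 18.0000·-5.6386)/168.0000 = -0.69960; ln C = (Σln s − k·Σt)/n = 1.15903.

k = -0.70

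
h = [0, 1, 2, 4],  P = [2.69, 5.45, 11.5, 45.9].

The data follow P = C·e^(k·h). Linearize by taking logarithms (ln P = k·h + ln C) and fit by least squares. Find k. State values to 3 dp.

k = 0.710

Linearized form: ln P = k·h + ln C. From the 4 transformed points,
Sums: Σh = 7.0000, Σ(h)² = 21.0000, Σln P = 8.9540, Σh·ln P = 21.8862.
Normal system: [[21.0000, 7.0000]; [7.0000, 4]]·[k, ln C]ᵀ = [21.8862, 8.9540]ᵀ.
Solving (det = 35.0000): k = 0.71048, ln C = 0.99515.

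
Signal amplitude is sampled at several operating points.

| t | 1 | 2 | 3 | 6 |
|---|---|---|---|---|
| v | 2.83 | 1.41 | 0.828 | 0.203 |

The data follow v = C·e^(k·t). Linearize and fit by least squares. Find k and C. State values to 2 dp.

k = -0.51, C = 4.24

Linearized form: ln v = k·t + ln C. From the 4 transformed points,
Sums: Σt = 12.0000, Σ(t)² = 50.0000, Σln v = -0.3994, Σt·ln v = -8.4061.
Normal system: [[50.0000, 12.0000]; [12.0000, 4]]·[k, ln C]ᵀ = [-8.4061, -0.3994]ᵀ.
Slope k = (n·Σt·ln v − Σt·Σln v)/(n·Σ(t)² − (Σt)²) = (4·-8.4061 − 12.0000·-0.3994)/56.0000 = -0.51484; ln C = (Σln v − k·Σt)/n = 1.44467, so C = exp(1.44467) = 4.24045.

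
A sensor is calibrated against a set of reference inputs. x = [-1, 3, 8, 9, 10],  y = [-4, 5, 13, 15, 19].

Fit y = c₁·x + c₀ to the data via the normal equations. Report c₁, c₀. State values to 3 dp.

From the data, Σx·x = 255, Σx = 29, Σ1 = 5.
Moment sums: Σx·y = 448, Σy = 48.
So MᵀM·[c₁, c₀]ᵀ = Mᵀy: [[255, 29]; [29, 5]]·[c₁, c₀]ᵀ = [448, 48]ᵀ.
det = 255·5 − 29² = 434.
c₁ = (448·5 − 29·48)/434 = 424/217; c₀ = (255·48 − 29·448)/434 = -376/217.

c₁ = 1.954, c₀ = -1.733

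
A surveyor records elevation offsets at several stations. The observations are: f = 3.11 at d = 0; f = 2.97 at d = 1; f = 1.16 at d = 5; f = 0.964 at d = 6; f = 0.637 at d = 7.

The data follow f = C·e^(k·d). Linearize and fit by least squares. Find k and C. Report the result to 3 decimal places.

k = -0.224, C = 3.419

Taking logs, ln f = k·d + ln C, so regress ln f on d.
XᵀX = [[111.0000, 19.0000]; [19.0000, 5]], rhs = [-1.5462, 1.8840]ᵀ  (here Σd = 19.0000, Σ(d)² = 111.0000, Σln f = 1.8840, Σd·ln f = -1.5462).
Slope k = (n·Σd·ln f − Σd·Σln f)/(n·Σ(d)² − (Σd)²) = (5·-1.5462 − 19.0000·1.8840)/194.0000 = -0.22436; ln C = (Σln f − k·Σd)/n = 1.22937, so C = exp(1.22937) = 3.41906.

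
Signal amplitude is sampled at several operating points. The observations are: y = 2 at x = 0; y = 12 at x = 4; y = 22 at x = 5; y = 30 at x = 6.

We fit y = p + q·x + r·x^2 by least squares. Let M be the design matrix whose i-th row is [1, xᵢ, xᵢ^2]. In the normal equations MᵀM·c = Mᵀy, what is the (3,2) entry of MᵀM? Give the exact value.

Row 3 ↔ basis x^2, column 2 ↔ basis x, so (MᵀM)_{3,2} = Σᵢ (x^2)·(x) = (0)·(0) + (16)·(4) + (25)·(5) + (36)·(6) = 405.

405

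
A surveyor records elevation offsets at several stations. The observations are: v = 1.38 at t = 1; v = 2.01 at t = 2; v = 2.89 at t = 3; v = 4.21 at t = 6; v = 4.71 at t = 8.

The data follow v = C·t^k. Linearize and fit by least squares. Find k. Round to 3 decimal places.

k = 0.608

Let Y = ln v. Fitting Y = k·ln t + ln C by least squares:
Σln t = 5.6630, Σ(ln t)² = 9.2219, Σln v = 5.0686, Σln t·ln v = 7.4479.
Equations: 9.2219·k + 5.6630·ln C = 7.4479;  5.6630·k + 5·ln C = 5.0686.
Solving (det = 14.0403): k = 0.60797, ln C = 0.32515.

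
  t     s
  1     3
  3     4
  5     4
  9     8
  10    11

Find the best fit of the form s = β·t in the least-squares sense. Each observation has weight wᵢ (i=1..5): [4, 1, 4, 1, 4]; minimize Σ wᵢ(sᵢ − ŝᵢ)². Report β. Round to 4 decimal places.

Compute the Gram sums: Σwᵢ·t·t = 594.
Moment sums: Σwᵢ·t·s = 616.
AᵀWA·[β]ᵀ = AᵀWs becomes [[594]]·[β]ᵀ = [616]ᵀ.
β = 616/594 = 1.03704.

β = 1.0370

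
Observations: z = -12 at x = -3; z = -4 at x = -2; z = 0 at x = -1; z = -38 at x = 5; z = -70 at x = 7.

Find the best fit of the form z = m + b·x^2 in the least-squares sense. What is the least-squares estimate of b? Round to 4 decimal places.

With design matrix A, AᵀA = [[5, 88]; [88, 3124]] and Aᵀz = [-124, -4504]ᵀ.
Determinant 5·3124 − 88² = 7876.
m = ((-124)·3124 − 88·(-4504))/7876 = 204/179; b = (5·(-4504) − 88·(-124))/7876 = -2902/1969.

b = -1.4738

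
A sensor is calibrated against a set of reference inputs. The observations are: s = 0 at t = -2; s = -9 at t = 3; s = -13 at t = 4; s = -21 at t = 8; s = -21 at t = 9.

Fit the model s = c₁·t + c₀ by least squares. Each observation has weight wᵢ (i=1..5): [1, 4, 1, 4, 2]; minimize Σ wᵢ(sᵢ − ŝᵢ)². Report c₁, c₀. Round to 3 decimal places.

c₁ = -2.085, c₀ = -3.461

Normal-equation sums: Σwᵢ·t·t = 474, Σwᵢ·t = 64, Σwᵢ·1 = 12.
For XᵀWs: Σwᵢ·t·s = -1210, Σwᵢ·s = -175.
So XᵀWX·[c₁, c₀]ᵀ = XᵀWs: [[474, 64]; [64, 12]]·[c₁, c₀]ᵀ = [-1210, -175]ᵀ.
det = 474·12 − 64² = 1592.
c₁ = ((-1210)·12 − 64·(-175))/1592 = -415/199; c₀ = (474·(-175) − 64·(-1210))/1592 = -2755/796.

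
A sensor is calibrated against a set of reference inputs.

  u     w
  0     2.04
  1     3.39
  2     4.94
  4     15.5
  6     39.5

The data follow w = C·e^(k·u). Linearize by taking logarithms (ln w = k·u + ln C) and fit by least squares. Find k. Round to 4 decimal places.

k = 0.4988

Let Y = ln w. Fitting Y = k·u + ln C by least squares:
Σu = 13.0000, Σ(u)² = 57.0000, Σln w = 9.9483, Σu·ln w = 37.4367.
Equations: 57.0000·k + 13.0000·ln C = 37.4367;  13.0000·k + 5·ln C = 9.9483.
Solving (det = 116.0000): k = 0.49876, ln C = 0.69289.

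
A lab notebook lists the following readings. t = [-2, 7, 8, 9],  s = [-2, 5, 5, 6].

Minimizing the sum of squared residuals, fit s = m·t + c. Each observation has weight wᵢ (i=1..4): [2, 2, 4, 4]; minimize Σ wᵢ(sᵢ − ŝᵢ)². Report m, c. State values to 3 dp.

m = 0.721, c = -0.518

Entries of XᵀWX: Σwᵢ·t·t = 686, Σwᵢ·t = 78, Σwᵢ·1 = 12.
And Σwᵢ·t·s = 454, Σwᵢ·s = 50.
det = 686·12 − 78² = 2148.
m = (454·12 − 78·50)/2148 = 129/179; c = (686·50 − 78·454)/2148 = -278/537.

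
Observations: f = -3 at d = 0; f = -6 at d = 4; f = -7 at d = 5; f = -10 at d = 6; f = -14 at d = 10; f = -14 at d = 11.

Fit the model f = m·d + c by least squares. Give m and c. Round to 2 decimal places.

m = -1.09, c = -2.49

Compute the Gram sums: Σd·d = 298, Σd = 36, Σ1 = 6.
Moment sums: Σd·f = -413, Σf = -54.
Δ = 298·6 − 36² = 492.
m = ((-413)·6 − 36·(-54))/492 = -89/82; c = (298·(-54) − 36·(-413))/492 = -102/41.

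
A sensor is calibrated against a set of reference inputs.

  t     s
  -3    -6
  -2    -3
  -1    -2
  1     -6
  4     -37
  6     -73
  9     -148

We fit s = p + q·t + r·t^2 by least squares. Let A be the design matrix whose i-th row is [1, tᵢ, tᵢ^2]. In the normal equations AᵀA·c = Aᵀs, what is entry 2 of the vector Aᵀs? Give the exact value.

-1898

Entry 2 ↔ basis t, so (Aᵀs)_{2} = Σᵢ (t)·sᵢ = (-3)·(-6) + (-2)·(-3) + (-1)·(-2) + (1)·(-6) + (4)·(-37) + (6)·(-73) + (9)·(-148) = -1898.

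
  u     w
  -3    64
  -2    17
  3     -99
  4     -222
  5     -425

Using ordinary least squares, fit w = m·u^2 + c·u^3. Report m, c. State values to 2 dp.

With design matrix A, AᵀA = [[1059, 4117]; [4117, 21243]] and Aᵀw = [-14424, -71870]ᵀ.
Eliminating c: 21243·(row 1) − 4117·(row 2) gives 5546648·m = 21243·(-14424) − 4117·(-71870) = -10520242, so m = -5260121/2773324.
Then c = ((-71870) − 4117·(-5260121/2773324))/21243 = -8363361/2773324.

m = -1.90, c = -3.02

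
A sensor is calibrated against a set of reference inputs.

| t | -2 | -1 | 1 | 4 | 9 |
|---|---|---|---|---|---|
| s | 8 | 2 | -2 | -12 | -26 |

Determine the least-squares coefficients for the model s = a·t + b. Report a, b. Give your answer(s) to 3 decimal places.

a = -2.995, b = 0.589

Sums needed: Σt·t = 103, Σt = 11, Σ1 = 5.
Right-hand side: Σt·s = -302, Σs = -30.
Normal equations: [[103, 11]; [11, 5]]·[a, b]ᵀ = [-302, -30]ᵀ.
Determinant 103·5 − 11² = 394.
a = ((-302)·5 − 11·(-30))/394 = -590/197; b = (103·(-30) − 11·(-302))/394 = 116/197.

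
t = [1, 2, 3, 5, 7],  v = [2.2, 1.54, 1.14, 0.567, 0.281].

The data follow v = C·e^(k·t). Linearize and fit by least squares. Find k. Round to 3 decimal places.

With ln vᵢ as the transformed response and tᵢ as the regressor:
Σt = 18.0000, Σ(t)² = 88.0000, Σln v = -0.4855, Σt·ln v = -9.6777.
Equations: 88.0000·k + 18.0000·ln C = -9.6777;  18.0000·k + 5·ln C = -0.4855.
Slope k = (n·Σt·ln v − Σt·Σln v)/(n·Σ(t)² − (Σt)²) = (5·-9.6777 − 18.0000·-0.4855)/116.0000 = -0.34180; ln C = (Σln v − k·Σt)/n = 1.13338.

k = -0.342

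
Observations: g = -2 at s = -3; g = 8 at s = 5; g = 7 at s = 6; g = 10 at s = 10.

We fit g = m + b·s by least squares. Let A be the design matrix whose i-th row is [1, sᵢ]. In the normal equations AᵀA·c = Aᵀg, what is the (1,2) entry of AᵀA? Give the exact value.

Row 1 ↔ basis 1, column 2 ↔ basis s, so (AᵀA)_{1,2} = Σᵢ s = (1)·(-3) + (1)·(5) + (1)·(6) + (1)·(10) = 18.

18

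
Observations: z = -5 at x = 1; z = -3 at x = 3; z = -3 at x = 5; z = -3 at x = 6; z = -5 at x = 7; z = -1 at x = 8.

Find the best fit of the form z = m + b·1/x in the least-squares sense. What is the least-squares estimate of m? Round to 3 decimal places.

Sums needed: Σ1 = 6, Σ1/x = 551/280, Σ1/x·1/x = 857249/705600.
Right-hand side: Σz = -20, Σ1/x·z = -2223/280.
AᵀA·[m, b]ᵀ = Aᵀz becomes [[6, 551/280]; [551/280, 857249/705600]]·[m, b]ᵀ = [-20, -2223/280]ᵀ.
Determinant 6·(857249/705600) − (551/280)² = 160739/47040.
m = ((-20)·(857249/705600) − (551/280)·(-2223/280))/(160739/47040) = -6121123/2411085; b = (6·(-2223/280) − (551/280)·(-20))/(160739/47040) = -389424/160739.

m = -2.539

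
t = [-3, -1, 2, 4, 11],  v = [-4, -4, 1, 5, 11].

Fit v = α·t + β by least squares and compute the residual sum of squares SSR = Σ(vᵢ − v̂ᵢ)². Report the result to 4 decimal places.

SSR = 5.9113

With design matrix M, MᵀM = [[151, 13]; [13, 5]] and Mᵀv = [159, 9]ᵀ.
Eliminating β: 5·(row 1) − 13·(row 2) gives 586·α = 5·159 − 13·9 = 678, so α = 339/293.
Then β = (9 − 13·(339/293))/5 = -354/293.
Residuals: 199/293, -479/293, -31/293, 463/293, -152/293; SSR = 1732/293.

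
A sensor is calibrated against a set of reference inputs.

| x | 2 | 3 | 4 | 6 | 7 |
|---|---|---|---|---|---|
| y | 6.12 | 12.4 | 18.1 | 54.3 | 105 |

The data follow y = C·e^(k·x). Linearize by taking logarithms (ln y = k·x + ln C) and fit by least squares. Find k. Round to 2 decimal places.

Taking logs, ln y = k·x + ln C, so regress ln y on x.
Σx = 22.0000, Σ(x)² = 114.0000, Σln y = 15.8737, Σx·ln y = 79.3047.
Equations: 114.0000·k + 22.0000·ln C = 79.3047;  22.0000·k + 5·ln C = 15.8737.
Solving (det = 86.0000): k = 0.55004, ln C = 0.75457.

k = 0.55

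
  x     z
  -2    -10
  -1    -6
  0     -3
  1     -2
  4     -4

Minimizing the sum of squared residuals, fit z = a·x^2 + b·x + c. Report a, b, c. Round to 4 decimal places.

Setting ∂/∂a … = 0 gives: 274·a + 56·b + 22·c = -112;  56·a + 22·b + 2·c = 8;  22·a + 2·b + 5·c = -25.
(Σx^2·x^2 = 274, Σx^2·x = 56, Σx^2 = 22, Σx·x = 22, Σx = 2, Σ1 = 5, Σx^2·z = -112, Σx·z = 8, Σz = -25.)
Row-reducing yields a = -1115/1911, b = 4105/1911, c = -2097/637.

a = -0.5835, b = 2.1481, c = -3.2920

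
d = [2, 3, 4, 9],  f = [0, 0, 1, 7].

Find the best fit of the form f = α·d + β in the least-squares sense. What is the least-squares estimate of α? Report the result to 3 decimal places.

α = 1.069

Forming MᵀM = [[110, 18]; [18, 4]] and Mᵀf = [67, 8]ᵀ gives MᵀM·[α, β]ᵀ = Mᵀf.
Determinant 110·4 − 18² = 116.
α = (67·4 − 18·8)/116 = 31/29; β = (110·8 − 18·67)/116 = -163/58.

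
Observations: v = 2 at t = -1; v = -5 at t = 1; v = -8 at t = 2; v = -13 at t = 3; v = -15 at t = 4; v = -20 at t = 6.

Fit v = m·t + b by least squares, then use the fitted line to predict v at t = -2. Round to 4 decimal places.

v̂ = 4.5819

Setting ∂/∂m … = 0 gives: 67·m + 15·b = -242;  15·m + 6·b = -59.
Determinant 67·6 − 15² = 177.
m = ((-242)·6 − 15·(-59))/177 = -189/59; b = (67·(-59) − 15·(-242))/177 = -323/177.
At t = -2: v̂ = (-189/59)·(-2) + (-323/177)·(1) = 811/177.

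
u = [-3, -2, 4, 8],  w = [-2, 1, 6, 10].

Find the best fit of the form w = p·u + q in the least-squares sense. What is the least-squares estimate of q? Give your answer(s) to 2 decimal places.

MᵀM·[p, q]ᵀ = Mᵀw reads: 93·p + 7·q = 108;  7·p + 4·q = 15.
(Σu·u = 93, Σu = 7, Σ1 = 4, Σu·w = 108, Σw = 15.)
Determinant 93·4 − 7² = 323.
p = (108·4 − 7·15)/323 = 327/323; q = (93·15 − 7·108)/323 = 639/323.

q = 1.98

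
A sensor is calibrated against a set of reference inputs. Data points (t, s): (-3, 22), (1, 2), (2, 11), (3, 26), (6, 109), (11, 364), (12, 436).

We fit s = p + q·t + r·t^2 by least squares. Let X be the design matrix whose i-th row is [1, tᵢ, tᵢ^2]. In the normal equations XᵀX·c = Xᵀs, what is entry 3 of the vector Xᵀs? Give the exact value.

Entry 3 ↔ basis t^2, so (Xᵀs)_{3} = Σᵢ (t^2)·sᵢ = (9)·(22) + (1)·(2) + (4)·(11) + (9)·(26) + (36)·(109) + (121)·(364) + (144)·(436) = 111230.

111230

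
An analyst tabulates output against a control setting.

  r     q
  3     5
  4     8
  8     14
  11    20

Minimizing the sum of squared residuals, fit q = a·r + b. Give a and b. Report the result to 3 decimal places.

The normal system AᵀA·[a, b]ᵀ = Aᵀq is [[210, 26]; [26, 4]]·[a, b]ᵀ = [379, 47]ᵀ.
Δ = 210·4 − 26² = 164.
a = (379·4 − 26·47)/164 = 147/82; b = (210·47 − 26·379)/164 = 4/41.

a = 1.793, b = 0.098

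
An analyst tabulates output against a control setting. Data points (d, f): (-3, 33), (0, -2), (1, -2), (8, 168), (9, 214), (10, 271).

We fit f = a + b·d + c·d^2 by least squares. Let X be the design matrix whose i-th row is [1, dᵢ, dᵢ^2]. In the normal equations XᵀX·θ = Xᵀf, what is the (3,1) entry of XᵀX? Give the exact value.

255

Row 3 ↔ basis d^2, column 1 ↔ basis 1, so (XᵀX)_{3,1} = Σᵢ d^2 = (9)·(1) + (0)·(1) + (1)·(1) + (64)·(1) + (81)·(1) + (100)·(1) = 255.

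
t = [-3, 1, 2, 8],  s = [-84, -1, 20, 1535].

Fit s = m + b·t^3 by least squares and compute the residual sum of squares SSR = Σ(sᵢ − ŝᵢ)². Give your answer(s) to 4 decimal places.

SSR = 0.8981

Entries of MᵀM: Σ1 = 4, Σt^3 = 494, Σt^3·t^3 = 262938.
For Mᵀs: Σs = 1470, Σt^3·s = 788347.
Determinant 4·262938 − 494² = 807716.
m = (1470·262938 − 494·788347)/807716 = -16069/4438; b = (4·788347 − 494·1470)/807716 = 86686/28847.
Residuals: 6235/8242, -3167/8242, -3457/8242, 389/8242; SSR = 3701/4121.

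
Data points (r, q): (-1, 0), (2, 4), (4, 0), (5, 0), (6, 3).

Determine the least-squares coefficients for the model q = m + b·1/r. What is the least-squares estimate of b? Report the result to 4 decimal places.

Setting ∂/∂m … = 0 gives: 5·m + (7/60)·b = 7;  (7/60)·m + (4969/3600)·b = 5/2.
Δ = 5·(4969/3600) − (7/60)² = 6199/900.
m = (7·(4969/3600) − (7/60)·(5/2))/(6199/900) = 33733/24796; b = (5·(5/2) − (7/60)·7)/(6199/900) = 10515/6199.

b = 1.6962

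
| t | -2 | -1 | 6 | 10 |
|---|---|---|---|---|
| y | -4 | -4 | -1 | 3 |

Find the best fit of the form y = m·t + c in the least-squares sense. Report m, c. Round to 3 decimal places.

The normal equations are: 141·m + 13·c = 36;  13·m + 4·c = -6.
Determinant 141·4 − 13² = 395.
m = (36·4 − 13·(-6))/395 = 222/395; c = (141·(-6) − 13·36)/395 = -1314/395.

m = 0.562, c = -3.327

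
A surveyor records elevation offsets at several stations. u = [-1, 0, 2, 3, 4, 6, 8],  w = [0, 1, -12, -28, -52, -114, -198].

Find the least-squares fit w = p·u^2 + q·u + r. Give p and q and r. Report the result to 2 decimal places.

Normal-equation sums: Σu^2·u^2 = 5746, Σu^2·u = 826, Σu^2 = 130, Σu·u = 130, Σu = 22, Σ1 = 7.
And Σu^2·w = -17908, Σu·w = -2584, Σw = -403.
AᵀA·[p, q, r]ᵀ = Aᵀw becomes [[5746, 826, 130]; [826, 130, 22]; [130, 22, 7]]·[p, q, r]ᵀ = [-17908, -2584, -403]ᵀ.
Row-reducing yields p = -228/77, q = -103/77, r = 125/77.

p = -2.96, q = -1.34, r = 1.62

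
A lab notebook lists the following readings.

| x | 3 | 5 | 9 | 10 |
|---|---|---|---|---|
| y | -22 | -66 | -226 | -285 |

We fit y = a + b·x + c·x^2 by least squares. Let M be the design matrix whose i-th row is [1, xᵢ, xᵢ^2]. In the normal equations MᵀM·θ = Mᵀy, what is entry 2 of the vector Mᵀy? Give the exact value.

-5280

Entry 2 ↔ basis x, so (Mᵀy)_{2} = Σᵢ (x)·yᵢ = (3)·(-22) + (5)·(-66) + (9)·(-226) + (10)·(-285) = -5280.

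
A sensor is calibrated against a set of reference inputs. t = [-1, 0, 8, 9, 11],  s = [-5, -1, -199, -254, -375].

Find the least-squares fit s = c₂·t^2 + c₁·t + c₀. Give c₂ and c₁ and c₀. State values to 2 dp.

Entries of XᵀX: Σt^2·t^2 = 25299, Σt^2·t = 2571, Σt^2 = 267, Σt·t = 267, Σt = 27, Σ1 = 5.
For Xᵀs: Σt^2·s = -78690, Σt·s = -7998, Σs = -834.
Row-reducing yields c₂ = -1921/626, c₁ = -151/626, c₀ = -510/313.

c₂ = -3.07, c₁ = -0.24, c₀ = -1.63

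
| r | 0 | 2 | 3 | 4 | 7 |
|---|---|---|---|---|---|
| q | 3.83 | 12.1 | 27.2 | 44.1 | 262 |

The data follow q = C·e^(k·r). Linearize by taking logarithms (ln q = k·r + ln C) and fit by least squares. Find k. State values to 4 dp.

k = 0.6059

Let Y = ln q. Fitting Y = k·r + ln C by least squares:
AᵀA = [[78.0000, 16.0000]; [16.0000, 5]], rhs = [69.0203, 16.4941]ᵀ  (here Σr = 16.0000, Σ(r)² = 78.0000, Σln q = 16.4941, Σr·ln q = 69.0203).
Slope k = (n·Σr·ln q − Σr·Σln q)/(n·Σ(r)² − (Σr)²) = (5·69.0203 − 16.0000·16.4941)/134.0000 = 0.60594; ln C = (Σln q − k·Σr)/n = 1.35981.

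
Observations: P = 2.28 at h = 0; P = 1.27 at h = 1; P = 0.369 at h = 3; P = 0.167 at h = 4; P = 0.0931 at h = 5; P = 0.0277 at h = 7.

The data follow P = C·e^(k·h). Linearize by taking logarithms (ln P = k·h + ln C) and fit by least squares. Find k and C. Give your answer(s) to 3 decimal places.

k = -0.638, C = 2.332

Let Y = ln P. Fitting Y = k·h + ln C by least squares:
Σh = 20.0000, Σ(h)² = 100.0000, Σln P = -7.6839, Σh·ln P = -46.8856.
Normal system: [[100.0000, 20.0000]; [20.0000, 6]]·[k, ln C]ᵀ = [-46.8856, -7.6839]ᵀ.
Slope k = (n·Σh·ln P − Σh·Σln P)/(n·Σ(h)² − (Σh)²) = (6·-46.8856 − 20.0000·-7.6839)/200.0000 = -0.63817; ln C = (Σln P − k·Σh)/n = 0.84659, so C = exp(0.84659) = 2.33168.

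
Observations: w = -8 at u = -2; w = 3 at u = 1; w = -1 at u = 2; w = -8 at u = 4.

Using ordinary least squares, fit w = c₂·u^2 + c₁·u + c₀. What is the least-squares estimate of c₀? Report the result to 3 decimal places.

Forming AᵀA = [[289, 65, 25]; [65, 25, 5]; [25, 5, 4]] and Aᵀw = [-161, -15, -14]ᵀ gives AᵀA·[c₂, c₁, c₀]ᵀ = Aᵀw.
Inverting the 3×3 Gram matrix, [c₂, c₁, c₀]ᵀ = [-13/12, 25/12, 2/3]ᵀ.

c₀ = 0.667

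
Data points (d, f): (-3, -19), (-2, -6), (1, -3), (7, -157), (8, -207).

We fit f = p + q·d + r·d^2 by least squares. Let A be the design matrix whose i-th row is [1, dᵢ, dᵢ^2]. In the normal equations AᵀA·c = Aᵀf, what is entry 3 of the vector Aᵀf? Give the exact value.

Entry 3 ↔ basis d^2, so (Aᵀf)_{3} = Σᵢ (d^2)·fᵢ = (9)·(-19) + (4)·(-6) + (1)·(-3) + (49)·(-157) + (64)·(-207) = -21139.

-21139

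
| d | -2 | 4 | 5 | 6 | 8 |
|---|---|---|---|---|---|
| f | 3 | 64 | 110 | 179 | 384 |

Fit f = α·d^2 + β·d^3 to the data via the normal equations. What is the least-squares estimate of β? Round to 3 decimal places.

Sums needed: Σd^2·d^2 = 6289, Σd^2·d^3 = 44661, Σd^3·d^3 = 328585.
And Σd^2·f = 34806, Σd^3·f = 253094.
So AᵀA·[α, β]ᵀ = Aᵀf: [[6289, 44661]; [44661, 328585]]·[α, β]ᵀ = [34806, 253094]ᵀ.
Determinant 6289·328585 − 44661² = 71866144.
α = (34806·328585 − 44661·253094)/71866144 = 16662297/8983268; β = (6289·253094 − 44661·34806)/71866144 = 4654675/8983268.

β = 0.518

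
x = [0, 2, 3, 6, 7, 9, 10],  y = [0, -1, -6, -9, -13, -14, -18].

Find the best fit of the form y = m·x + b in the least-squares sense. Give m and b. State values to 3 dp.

m = -1.781, b = 0.699

From the data, Σx·x = 279, Σx = 37, Σ1 = 7.
Moment sums: Σx·y = -471, Σy = -61.
Normal equations: [[279, 37]; [37, 7]]·[m, b]ᵀ = [-471, -61]ᵀ.
Eliminating b: 7·(row 1) − 37·(row 2) gives 584·m = 7·(-471) − 37·(-61) = -1040, so m = -130/73.
Then b = ((-61) − 37·(-130/73))/7 = 51/73.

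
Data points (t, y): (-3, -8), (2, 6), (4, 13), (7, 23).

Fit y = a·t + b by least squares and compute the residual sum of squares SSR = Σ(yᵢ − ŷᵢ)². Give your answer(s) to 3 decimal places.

SSR = 1.528

Normal-equation sums: Σt·t = 78, Σt = 10, Σ1 = 4.
Moment sums: Σt·y = 249, Σy = 34.
So MᵀM·[a, b]ᵀ = Mᵀy: [[78, 10]; [10, 4]]·[a, b]ᵀ = [249, 34]ᵀ.
Eliminating b: 4·(row 1) − 10·(row 2) gives 212·a = 4·249 − 10·34 = 656, so a = 164/53.
Then b = (34 − 10·(164/53))/4 = 81/106.
Residuals: 55/106, -101/106, -15/106, 61/106; SSR = 81/53.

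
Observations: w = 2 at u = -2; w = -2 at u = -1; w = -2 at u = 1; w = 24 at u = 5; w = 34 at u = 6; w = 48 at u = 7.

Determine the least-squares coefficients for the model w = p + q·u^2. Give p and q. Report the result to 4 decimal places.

The normal system MᵀM·[p, q]ᵀ = Mᵀw is [[6, 116]; [116, 4340]]·[p, q]ᵀ = [104, 4180]ᵀ.
det = 6·4340 − 116² = 12584.
p = (104·4340 − 116·4180)/12584 = -4190/1573; q = (6·4180 − 116·104)/12584 = 1627/1573.

p = -2.6637, q = 1.0343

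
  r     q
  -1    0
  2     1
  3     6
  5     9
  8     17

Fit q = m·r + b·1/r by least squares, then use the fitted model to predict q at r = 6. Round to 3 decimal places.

The normal system XᵀX·[m, b]ᵀ = Xᵀq is [[103, 5]; [5, 20401/14400]]·[m, b]ᵀ = [201, 257/40]ᵀ.
det = 103·(20401/14400) − 5² = 1741303/14400.
m = (201·(20401/14400) − 5·(257/40))/(1741303/14400) = 3638001/1741303; b = (103·(257/40) − 5·201)/(1741303/14400) = -4942440/1741303.
At r = 6: q̂ = (3638001/1741303)·(6) + (-4942440/1741303)·(1/6) = 21004266/1741303.

q̂ = 12.062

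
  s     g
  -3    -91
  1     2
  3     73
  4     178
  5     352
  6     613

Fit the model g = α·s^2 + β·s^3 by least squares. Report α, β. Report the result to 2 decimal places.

α = -0.98, β = 3.01

The normal equations are: 2340·α + 11926·β = 33556;  11926·α + 67836·β = 192230.
Δ = 2340·67836 − 11926² = 16506764.
α = (33556·67836 − 11926·192230)/16506764 = -4057541/4126691; β = (2340·192230 − 11926·33556)/16506764 = 12407336/4126691.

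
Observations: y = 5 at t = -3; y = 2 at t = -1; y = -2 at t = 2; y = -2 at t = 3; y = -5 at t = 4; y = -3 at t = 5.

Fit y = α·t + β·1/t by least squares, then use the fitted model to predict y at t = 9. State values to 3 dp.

Setting ∂/∂α … = 0 gives: 64·α + 6·β = -62;  6·α + (5669/3600)·β = -431/60.
(Σt·t = 64, Σt·1/t = 6, Σ1/t·1/t = 5669/3600, Σt·y = -62, Σ1/t·y = -431/60.)
Eliminating β: (5669/3600)·(row 1) − 6·(row 2) gives (14576/225)·α = (5669/3600)·(-62) − 6·(-431/60) = -98159/1800, so α = -98159/116608.
Then β = ((-431/60) − 6·(-98159/116608))/(5669/3600) = -4935/3644.
At t = 9: ŷ = (-98159/116608)·(9) + (-4935/3644)·(1/9) = -2702933/349824.

ŷ = -7.727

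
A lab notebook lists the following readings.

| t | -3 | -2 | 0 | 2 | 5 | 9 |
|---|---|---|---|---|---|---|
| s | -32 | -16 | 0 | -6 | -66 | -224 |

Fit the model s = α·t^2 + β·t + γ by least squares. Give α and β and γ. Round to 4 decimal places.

The normal equations are: 7299·α + 827·β + 123·γ = -20170;  827·α + 123·β + 11·γ = -2230;  123·α + 11·β + 6·γ = -344.
(Σt^2·t^2 = 7299, Σt^2·t = 827, Σt^2 = 123, Σt·t = 123, Σt = 11, Σ1 = 6, Σt^2·s = -20170, Σt·s = -2230, Σs = -344.)
Inverting the 3×3 Gram matrix, [α, β, γ]ᵀ = [-580453/194226, 124831/64742, 38546/97113]ᵀ.

α = -2.9885, β = 1.9281, γ = 0.3969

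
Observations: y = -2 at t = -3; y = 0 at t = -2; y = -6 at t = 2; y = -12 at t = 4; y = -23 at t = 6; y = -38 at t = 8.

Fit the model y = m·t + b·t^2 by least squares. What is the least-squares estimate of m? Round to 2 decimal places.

m = -1.02

Compute the Gram sums: Σt·t = 133, Σt·t^2 = 765, Σt^2·t^2 = 5761.
Right-hand side: Σt·y = -496, Σt^2·y = -3494.
AᵀA·[m, b]ᵀ = Aᵀy becomes [[133, 765]; [765, 5761]]·[m, b]ᵀ = [-496, -3494]ᵀ.
det = 133·5761 − 765² = 180988.
m = ((-496)·5761 − 765·(-3494))/180988 = -92273/90494; b = (133·(-3494) − 765·(-496))/180988 = -42631/90494.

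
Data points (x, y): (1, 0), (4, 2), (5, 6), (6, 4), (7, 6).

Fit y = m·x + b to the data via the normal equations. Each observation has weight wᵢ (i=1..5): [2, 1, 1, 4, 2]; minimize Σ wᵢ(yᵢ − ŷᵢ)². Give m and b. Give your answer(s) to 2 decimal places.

m = 0.93, b = -0.94

Forming AᵀWA = [[285, 49]; [49, 10]] and AᵀWy = [218, 36]ᵀ gives AᵀWA·[m, b]ᵀ = AᵀWy.
Eliminating b: 10·(row 1) − 49·(row 2) gives 449·m = 10·218 − 49·36 = 416, so m = 416/449.
Then b = (36 − 49·(416/449))/10 = -422/449.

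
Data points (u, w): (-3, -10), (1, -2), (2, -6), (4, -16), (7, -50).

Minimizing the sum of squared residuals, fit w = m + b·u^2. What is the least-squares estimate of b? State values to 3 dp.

Sums needed: Σ1 = 5, Σu^2 = 79, Σu^2·u^2 = 2755.
And Σw = -84, Σu^2·w = -2822.
Δ = 5·2755 − 79² = 7534.
m = ((-84)·2755 − 79·(-2822))/7534 = -4241/3767; b = (5·(-2822) − 79·(-84))/7534 = -3737/3767.

b = -0.992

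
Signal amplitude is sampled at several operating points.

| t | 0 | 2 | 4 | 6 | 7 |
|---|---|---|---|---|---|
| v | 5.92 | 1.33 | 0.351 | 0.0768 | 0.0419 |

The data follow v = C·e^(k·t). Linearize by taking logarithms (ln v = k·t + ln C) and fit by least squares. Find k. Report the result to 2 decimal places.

k = -0.71

Taking logs, ln v = k·t + ln C, so regress ln v on t.
XᵀX = [[105.0000, 19.0000]; [19.0000, 5]], rhs = [-41.2241, -4.7225]ᵀ  (here Σt = 19.0000, Σ(t)² = 105.0000, Σln v = -4.7225, Σt·ln v = -41.2241).
Δ = 105.0000·5 − (19.0000)² = 164.0000; k = (-41.2241·5 − 19.0000·-4.7225)/164.0000 = -0.70972, ln C = (105.0000·-4.7225 − 19.0000·-41.2241)/164.0000 = 1.75243.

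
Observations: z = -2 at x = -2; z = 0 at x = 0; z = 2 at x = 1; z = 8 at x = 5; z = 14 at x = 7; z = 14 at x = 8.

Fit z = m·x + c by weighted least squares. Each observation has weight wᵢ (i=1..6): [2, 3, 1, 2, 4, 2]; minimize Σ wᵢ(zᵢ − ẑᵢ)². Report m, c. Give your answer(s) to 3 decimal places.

m = 1.770, c = 0.553

Compute the Gram sums: Σwᵢ·x·x = 383, Σwᵢ·x = 51, Σwᵢ·1 = 14.
Right-hand side: Σwᵢ·x·z = 706, Σwᵢ·z = 98.
Determinant 383·14 − 51² = 2761.
m = (706·14 − 51·98)/2761 = 4886/2761; c = (383·98 − 51·706)/2761 = 1528/2761.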